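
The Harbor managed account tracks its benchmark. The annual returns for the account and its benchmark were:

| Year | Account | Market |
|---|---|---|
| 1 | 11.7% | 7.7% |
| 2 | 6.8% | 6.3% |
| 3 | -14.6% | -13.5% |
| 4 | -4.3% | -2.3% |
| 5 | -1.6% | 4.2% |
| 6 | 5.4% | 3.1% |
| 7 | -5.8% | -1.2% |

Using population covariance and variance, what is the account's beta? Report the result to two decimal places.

1.15

r̄p = -0.3429%,  r̄m = 0.6143%
Cov = Σ(rp − r̄p)(rm − r̄m) / 7 = 51.1963
Var(rm) = Σ(rm − r̄m)² / 7 = 44.6527
β = Cov / Var = 51.1963 / 44.6527 = 1.1465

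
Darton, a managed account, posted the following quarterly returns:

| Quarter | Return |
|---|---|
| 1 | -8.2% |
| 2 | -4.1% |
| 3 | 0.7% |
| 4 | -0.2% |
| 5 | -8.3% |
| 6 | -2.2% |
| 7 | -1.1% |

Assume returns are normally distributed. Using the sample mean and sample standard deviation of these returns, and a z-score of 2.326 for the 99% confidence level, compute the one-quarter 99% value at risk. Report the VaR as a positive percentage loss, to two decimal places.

11.90

r̄ = (-8.2 − 4.1 + 0.7 − 0.2 − 8.3 − 2.2 − 1.1) / 7 = -3.3429%
Sample std dev = √[81.2971 / 6] = 3.6810%
VaR = −(r̄ − z·σ) = −(-3.3429 − 2.326 × 3.6810) = −(-11.9049) = 11.9049%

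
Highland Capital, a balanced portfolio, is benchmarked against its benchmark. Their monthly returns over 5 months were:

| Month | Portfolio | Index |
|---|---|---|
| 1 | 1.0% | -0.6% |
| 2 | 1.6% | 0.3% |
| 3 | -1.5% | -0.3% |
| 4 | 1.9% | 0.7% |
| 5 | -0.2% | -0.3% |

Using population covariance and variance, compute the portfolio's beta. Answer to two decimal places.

r̄p = 0.5600%,  r̄m = -0.0400%
Cov = Σ(rp − r̄p)(rm − r̄m) / 5 = 0.3664
Var(rm) = Σ(rm − r̄m)² / 5 = 0.2224
β = Cov / Var = 0.3664 / 0.2224 = 1.6475

1.65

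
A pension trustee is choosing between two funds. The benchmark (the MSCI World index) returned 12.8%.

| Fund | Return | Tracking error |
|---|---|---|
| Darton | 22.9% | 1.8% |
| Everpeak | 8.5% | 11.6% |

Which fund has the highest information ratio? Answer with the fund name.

Darton

Darton: IR = (22.9% − 12.8%) / 1.8% = 5.611
Everpeak: IR = (8.5% − 12.8%) / 11.6% = -0.371
Highest: Darton (5.611).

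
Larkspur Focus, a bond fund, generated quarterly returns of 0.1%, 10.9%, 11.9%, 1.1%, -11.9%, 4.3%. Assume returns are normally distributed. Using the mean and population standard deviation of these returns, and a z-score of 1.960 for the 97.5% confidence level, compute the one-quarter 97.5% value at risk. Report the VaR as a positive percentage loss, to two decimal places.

12.80

r̄ = (0.1 + 10.9 + 11.9 + 1.1 − 11.9 + 4.3) / 6 = 16.40 / 6 = 2.7333%
Population std dev = √[376.9133 / 6] = 7.9258%
VaR = −(r̄ − z·σ) = −(2.7333 − 1.960 × 7.9258) = −(-12.8013) = 12.8013%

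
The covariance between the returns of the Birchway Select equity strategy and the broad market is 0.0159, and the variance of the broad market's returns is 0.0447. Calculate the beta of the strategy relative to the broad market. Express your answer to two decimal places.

β = Cov(Rp, Rm) / Var(Rm) = 0.0159 / 0.0447 = 0.3557

0.36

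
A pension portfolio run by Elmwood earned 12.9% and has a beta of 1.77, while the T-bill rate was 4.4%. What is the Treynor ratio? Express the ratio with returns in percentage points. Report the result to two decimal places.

4.80

Treynor = (Rp − Rf) / β = (12.9% − 4.4%) / 1.77 = 8.50 / 1.77 = 4.8023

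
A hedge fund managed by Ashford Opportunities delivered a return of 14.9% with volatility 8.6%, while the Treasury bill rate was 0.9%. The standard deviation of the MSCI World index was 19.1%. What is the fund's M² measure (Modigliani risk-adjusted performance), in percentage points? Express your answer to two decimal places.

Sharpe = (Rp − Rf) / σp = (14.9% − 0.9%) / 8.6% = 1.6279
M² = Rf + Sharpe × σm = 0.9% + 1.6279 × 19.1% = 31.9929%

31.99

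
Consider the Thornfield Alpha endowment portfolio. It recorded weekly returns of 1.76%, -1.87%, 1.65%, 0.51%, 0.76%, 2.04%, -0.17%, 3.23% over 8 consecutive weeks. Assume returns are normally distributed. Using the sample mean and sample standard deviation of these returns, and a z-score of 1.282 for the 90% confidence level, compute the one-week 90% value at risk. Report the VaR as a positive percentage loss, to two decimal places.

r̄ = (1.76 − 1.87 + 1.65 + 0.51 + 0.76 + 2.04 − 0.17 + 3.23) / 8 = 0.9888%
Σ(r − r̄)² = (1.76 − 0.9888)² + (-1.87 − 0.9888)² + … = 16.9571
σ = √[16.9571 / 7] = 1.5564%
VaR = −(r̄ − z·σ) = −(0.9888 − 1.282 × 1.5564) = −(-1.0065) = 1.0065%

1.01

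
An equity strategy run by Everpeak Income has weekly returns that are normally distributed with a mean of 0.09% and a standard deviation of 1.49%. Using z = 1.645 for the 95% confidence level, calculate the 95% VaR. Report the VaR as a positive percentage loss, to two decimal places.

VaR (as % loss) = −(μ − z·σ) = −(0.09% − 1.645 × 1.49%) = −(-2.36105%) = 2.36105%

2.36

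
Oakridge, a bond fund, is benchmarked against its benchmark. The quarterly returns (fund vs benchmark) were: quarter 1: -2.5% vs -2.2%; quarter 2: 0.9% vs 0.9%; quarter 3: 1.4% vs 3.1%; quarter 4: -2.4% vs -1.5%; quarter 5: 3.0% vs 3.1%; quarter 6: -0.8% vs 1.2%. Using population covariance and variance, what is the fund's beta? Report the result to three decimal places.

0.915

r̄p = -0.0667%,  r̄m = 0.7667%
Cov = Σ(rp − r̄p)(rm − r̄m) / 6 = 3.8161
Var(rm) = Σ(rm − r̄m)² / 6 = 4.1722
β = Cov / Var = 3.8161 / 4.1722 = 0.9146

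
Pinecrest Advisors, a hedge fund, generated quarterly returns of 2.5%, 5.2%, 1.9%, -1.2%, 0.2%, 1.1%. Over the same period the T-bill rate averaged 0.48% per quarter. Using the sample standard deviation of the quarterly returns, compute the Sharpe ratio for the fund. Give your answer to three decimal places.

Mean return r̄ = 9.70 / 6 = 1.6167%
Σ(r − r̄)² = (2.5 − 1.6167)² + (5.2 − 1.6167)² + (1.9 − 1.6167)² + … = 23.9083
sample σ = √(23.9083 / 5) = √4.7817 = 2.1867%
Sharpe = (r̄ − rf) / σ = (1.6167 − 0.48) / 2.1867 = 1.1367 / 2.1867 = 0.5198

0.520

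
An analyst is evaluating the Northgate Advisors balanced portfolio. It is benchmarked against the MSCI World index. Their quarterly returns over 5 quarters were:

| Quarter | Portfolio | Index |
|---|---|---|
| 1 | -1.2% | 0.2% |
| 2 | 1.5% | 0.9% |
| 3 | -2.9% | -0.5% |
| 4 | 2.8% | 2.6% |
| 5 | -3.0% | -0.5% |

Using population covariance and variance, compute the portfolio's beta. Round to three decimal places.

r̄p = -0.5600%,  r̄m = 0.5400%
Cov = Σ(rp − r̄p)(rm − r̄m) / 5 = 2.5704
Var(rm) = Σ(rm − r̄m)² / 5 = 1.3304
β = Cov / Var = 2.5704 / 1.3304 = 1.9321

1.932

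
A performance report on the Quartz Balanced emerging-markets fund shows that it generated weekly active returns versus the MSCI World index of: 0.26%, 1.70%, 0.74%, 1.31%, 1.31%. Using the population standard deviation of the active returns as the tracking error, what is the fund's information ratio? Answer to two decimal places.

2.11

μ = (0.26 + 1.7 + 0.74 + 1.31 + 1.31) / 5 = 1.0640%
Σ(r − μ)² = 1.2769; population σ = √(1.2769/5) = 0.5054%
IR = μ / tracking error = 1.0640 / 0.5054 = 2.1053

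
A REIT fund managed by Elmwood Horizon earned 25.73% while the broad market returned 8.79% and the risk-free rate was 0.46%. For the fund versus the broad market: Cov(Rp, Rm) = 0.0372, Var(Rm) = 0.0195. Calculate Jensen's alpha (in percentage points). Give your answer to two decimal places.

β = Cov / Var = 0.0372 / 0.0195 = 1.9077
E[R] = Rf + β(Rm − Rf) = 0.46% + 1.9077 × (8.79% − 0.46%) = 16.3511%
α = Rp − E[R] = 25.73% − 16.3511% = 9.3789

9.38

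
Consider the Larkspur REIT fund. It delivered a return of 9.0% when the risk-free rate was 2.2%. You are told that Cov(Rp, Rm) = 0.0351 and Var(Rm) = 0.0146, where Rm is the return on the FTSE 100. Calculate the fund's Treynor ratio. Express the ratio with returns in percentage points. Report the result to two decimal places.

2.83

β = Cov / Var = 0.0351 / 0.0146 = 2.4041
Treynor = (Rp − Rf) / β = (9.0% − 2.2%) / 2.4041 = 6.80 / 2.4041 = 2.8285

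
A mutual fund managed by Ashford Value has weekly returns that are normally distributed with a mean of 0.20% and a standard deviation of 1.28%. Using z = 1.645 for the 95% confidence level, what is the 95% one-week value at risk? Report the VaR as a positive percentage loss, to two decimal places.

VaR (as % loss) = −(μ − z·σ) = −(0.20% − 1.645 × 1.28%) = −(-1.9056%) = 1.9056%

1.91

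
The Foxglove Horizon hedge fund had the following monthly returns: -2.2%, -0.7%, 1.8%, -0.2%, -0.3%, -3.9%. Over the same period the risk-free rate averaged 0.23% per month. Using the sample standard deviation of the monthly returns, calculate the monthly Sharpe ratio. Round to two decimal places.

Mean return r̄ = -5.50 / 6 = -0.9167%
Σ(r − r̄)² = (-2.2 − (-0.9167))² + (-0.7 − (-0.9167))² + (1.8 − (-0.9167))² + … = 18.8683
sample σ = √(18.8683 / 5) = √3.7737 = 1.9426%
Sharpe = (r̄ − rf) / σ = (-0.9167 − 0.23) / 1.9426 = -1.1467 / 1.9426 = -0.5903

-0.59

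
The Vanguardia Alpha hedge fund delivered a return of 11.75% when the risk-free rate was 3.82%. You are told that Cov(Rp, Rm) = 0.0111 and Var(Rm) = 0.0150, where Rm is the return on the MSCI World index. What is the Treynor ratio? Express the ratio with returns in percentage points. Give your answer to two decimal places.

β = Cov / Var = 0.0111 / 0.0150 = 0.7400
Treynor = (Rp − Rf) / β = (11.75% − 3.82%) / 0.7400 = 7.93 / 0.7400 = 10.7162

10.72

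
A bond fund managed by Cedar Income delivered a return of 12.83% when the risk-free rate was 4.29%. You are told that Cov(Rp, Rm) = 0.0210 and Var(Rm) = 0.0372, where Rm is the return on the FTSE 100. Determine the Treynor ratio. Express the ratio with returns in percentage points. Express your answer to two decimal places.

15.13

β = Cov / Var = 0.0210 / 0.0372 = 0.5645
Treynor = (Rp − Rf) / β = (12.83% − 4.29%) / 0.5645 = 8.54 / 0.5645 = 15.1284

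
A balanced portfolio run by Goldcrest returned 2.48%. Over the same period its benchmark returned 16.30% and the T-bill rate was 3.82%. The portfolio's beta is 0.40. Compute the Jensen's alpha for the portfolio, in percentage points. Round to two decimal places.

CAPM expected return = Rf + β(Rm − Rf) = 3.82% + 0.40 × (16.30% − 3.82%) = 3.82 + 0.40 × 12.48 = 8.8120%
Jensen's α = Rp − E[R] = 2.48% − 8.8120% = -6.3320

-6.33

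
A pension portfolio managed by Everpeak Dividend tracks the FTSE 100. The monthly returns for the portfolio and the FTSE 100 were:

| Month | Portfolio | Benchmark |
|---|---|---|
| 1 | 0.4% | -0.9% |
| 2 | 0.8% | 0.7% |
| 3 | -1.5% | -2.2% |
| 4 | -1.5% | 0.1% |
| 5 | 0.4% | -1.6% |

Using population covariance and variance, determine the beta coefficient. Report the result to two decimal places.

r̄p = -0.2800%,  r̄m = -0.7800%
Cov = Σ(rp − r̄p)(rm − r̄m) / 5 = 0.3236
Var(rm) = Σ(rm − r̄m)² / 5 = 1.1336
β = Cov / Var = 0.3236 / 1.1336 = 0.2855

0.29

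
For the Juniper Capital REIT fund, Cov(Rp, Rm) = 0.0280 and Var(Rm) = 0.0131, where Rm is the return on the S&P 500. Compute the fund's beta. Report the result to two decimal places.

2.14

β = Cov(Rp, Rm) / Var(Rm) = 0.0280 / 0.0131 = 2.1374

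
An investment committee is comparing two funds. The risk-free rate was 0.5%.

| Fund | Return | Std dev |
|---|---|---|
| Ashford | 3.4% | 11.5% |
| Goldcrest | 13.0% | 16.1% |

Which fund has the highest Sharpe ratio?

Goldcrest

Ashford: Sharpe ratio = (3.4% − 0.5%) / 11.5% = 0.252
Goldcrest: Sharpe ratio = (13.0% − 0.5%) / 16.1% = 0.776
Highest: Goldcrest (0.776).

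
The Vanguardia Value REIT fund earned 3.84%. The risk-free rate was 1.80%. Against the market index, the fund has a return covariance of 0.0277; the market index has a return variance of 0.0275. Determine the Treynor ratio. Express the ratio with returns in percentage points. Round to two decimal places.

β = Cov / Var = 0.0277 / 0.0275 = 1.0073
Treynor = (Rp − Rf) / β = (3.84% − 1.80%) / 1.0073 = 2.04 / 1.0073 = 2.0252

2.03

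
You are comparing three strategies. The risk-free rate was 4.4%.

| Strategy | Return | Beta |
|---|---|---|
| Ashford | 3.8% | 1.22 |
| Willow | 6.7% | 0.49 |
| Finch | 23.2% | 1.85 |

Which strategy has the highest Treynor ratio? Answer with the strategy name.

Ashford: Treynor = (3.8% − 4.4%) / 1.22 = -0.492
Willow: Treynor = (6.7% − 4.4%) / 0.49 = 4.694
Finch: Treynor = (23.2% − 4.4%) / 1.85 = 10.162
Highest: Finch (10.162).

Finch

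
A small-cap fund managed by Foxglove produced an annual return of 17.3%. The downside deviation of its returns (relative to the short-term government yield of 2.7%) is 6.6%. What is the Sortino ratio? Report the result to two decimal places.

2.21

Sortino = (Rp − Rf) / σd = (17.3% − 2.7%) / 6.6% = 14.60% / 6.6% = 2.2121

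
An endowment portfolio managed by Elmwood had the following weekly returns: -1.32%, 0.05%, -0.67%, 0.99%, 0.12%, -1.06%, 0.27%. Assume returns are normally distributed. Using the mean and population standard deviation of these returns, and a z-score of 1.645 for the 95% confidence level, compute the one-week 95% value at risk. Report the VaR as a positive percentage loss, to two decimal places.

1.48

Mean return r̄ = -1.620 / 7 = -0.2314%
Σ(r − r̄)² = 4.0099; population σ = √(4.0099/7) = 0.7569%
VaR = −(r̄ − z·σ) = −(-0.2314 − 1.645 × 0.7569) = −(-1.4765) = 1.4765%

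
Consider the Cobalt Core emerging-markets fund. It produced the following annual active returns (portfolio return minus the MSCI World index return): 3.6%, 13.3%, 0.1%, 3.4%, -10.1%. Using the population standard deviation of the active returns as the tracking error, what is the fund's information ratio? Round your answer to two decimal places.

r̄ = (3.6 + 13.3 + 0.1 + 3.4 − 10.1) / 5 = 2.0600%
Σ(r − r̄)² = (3.6 − 2.0600)² + (13.3 − 2.0600)² + (0.1 − 2.0600)² + … = 282.2120
σ = √[282.2120 / 5] = 7.5128%
IR = r̄ / tracking error = 2.0600 / 7.5128 = 0.2742

0.27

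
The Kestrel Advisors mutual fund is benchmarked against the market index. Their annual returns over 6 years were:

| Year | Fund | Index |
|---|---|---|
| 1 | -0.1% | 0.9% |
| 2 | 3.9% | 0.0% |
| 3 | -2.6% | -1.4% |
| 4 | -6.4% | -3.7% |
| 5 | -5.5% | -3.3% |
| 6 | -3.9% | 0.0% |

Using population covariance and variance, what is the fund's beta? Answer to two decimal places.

r̄p = -2.4333%,  r̄m = -1.2500%
Cov = Σ(rp − r̄p)(rm − r̄m) / 6 = 4.5217
Var(rm) = Σ(rm − r̄m)² / 6 = 2.9958
β = Cov / Var = 4.5217 / 2.9958 = 1.5093

1.51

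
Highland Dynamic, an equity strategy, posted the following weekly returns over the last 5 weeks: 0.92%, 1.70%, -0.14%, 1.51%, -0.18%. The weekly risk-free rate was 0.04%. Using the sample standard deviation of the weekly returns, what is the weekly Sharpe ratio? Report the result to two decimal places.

r̄ = (0.92 + 1.7 − 0.14 + 1.51 − 0.18) / 5 = 0.7620%
Σ(r − r̄)² = 3.1653; sample σ = √(3.1653/4) = 0.8896%
Sharpe = (r̄ − rf) / σ = (0.7620 − 0.04) / 0.8896 = 0.7220 / 0.8896 = 0.8116

0.81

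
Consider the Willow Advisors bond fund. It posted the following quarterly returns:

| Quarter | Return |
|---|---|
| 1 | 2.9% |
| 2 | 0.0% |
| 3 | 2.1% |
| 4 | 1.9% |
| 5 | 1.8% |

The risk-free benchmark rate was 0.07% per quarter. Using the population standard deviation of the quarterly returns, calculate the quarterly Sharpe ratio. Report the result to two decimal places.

r̄ = (2.9 + 0 + 2.1 + 1.9 + 1.8) / 5 = 1.7400%
Population σ = √[Σ(r − r̄)² / 5] = √[4.5320 / 5] = √0.9064 = 0.9521%
Sharpe = (r̄ − rf) / σ = (1.7400 − 0.07) / 0.9521 = 1.6700 / 0.9521 = 1.7540

1.75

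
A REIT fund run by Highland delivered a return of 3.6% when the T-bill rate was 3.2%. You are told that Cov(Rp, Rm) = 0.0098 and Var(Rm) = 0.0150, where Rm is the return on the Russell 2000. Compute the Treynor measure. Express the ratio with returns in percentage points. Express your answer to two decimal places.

β = Cov / Var = 0.0098 / 0.0150 = 0.6533
Treynor = (Rp − Rf) / β = (3.6% − 3.2%) / 0.6533 = 0.40 / 0.6533 = 0.6123

0.61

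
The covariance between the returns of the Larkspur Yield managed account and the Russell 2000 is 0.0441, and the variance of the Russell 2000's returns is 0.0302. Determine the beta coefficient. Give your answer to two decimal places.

1.46

β = Cov(Rp, Rm) / Var(Rm) = 0.0441 / 0.0302 = 1.4603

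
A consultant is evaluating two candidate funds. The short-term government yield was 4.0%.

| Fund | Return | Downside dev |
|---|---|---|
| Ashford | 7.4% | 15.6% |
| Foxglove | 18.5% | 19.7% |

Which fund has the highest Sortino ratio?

Ashford: Sortino ratio = (7.4% − 4.0%) / 15.6% = 0.218
Foxglove: Sortino ratio = (18.5% − 4.0%) / 19.7% = 0.736
Highest: Foxglove (0.736).

Foxglove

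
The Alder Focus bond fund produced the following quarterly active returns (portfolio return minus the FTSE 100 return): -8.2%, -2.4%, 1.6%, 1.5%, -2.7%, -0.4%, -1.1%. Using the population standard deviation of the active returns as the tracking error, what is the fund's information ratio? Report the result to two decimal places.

r̄ = (-8.2 − 2.4 + 1.6 + 1.5 − 2.7 − 0.4 − 1.1) / 7 = -1.6714%
Population σ = √[Σ(r − r̄)² / 7] = √[66.9143 / 7] = √9.5592 = 3.0918%
IR = r̄ / tracking error = -1.6714 / 3.0918 = -0.5406

-0.54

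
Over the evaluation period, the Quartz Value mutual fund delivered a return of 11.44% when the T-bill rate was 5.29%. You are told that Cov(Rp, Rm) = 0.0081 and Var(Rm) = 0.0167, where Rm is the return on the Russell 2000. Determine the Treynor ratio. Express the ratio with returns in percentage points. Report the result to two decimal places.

β = Cov / Var = 0.0081 / 0.0167 = 0.4850
Treynor = (Rp − Rf) / β = (11.44% − 5.29%) / 0.4850 = 6.15 / 0.4850 = 12.6804

12.68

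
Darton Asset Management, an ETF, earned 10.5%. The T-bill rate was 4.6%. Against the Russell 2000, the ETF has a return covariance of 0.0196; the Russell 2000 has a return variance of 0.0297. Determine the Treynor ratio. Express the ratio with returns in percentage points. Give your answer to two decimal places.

8.94

β = Cov / Var = 0.0196 / 0.0297 = 0.6599
Treynor = (Rp − Rf) / β = (10.5% − 4.6%) / 0.6599 = 5.90 / 0.6599 = 8.9407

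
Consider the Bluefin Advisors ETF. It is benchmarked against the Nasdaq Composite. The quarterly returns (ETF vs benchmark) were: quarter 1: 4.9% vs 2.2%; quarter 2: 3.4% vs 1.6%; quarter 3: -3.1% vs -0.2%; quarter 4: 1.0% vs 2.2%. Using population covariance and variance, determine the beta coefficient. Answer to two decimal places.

r̄p = 1.5500%,  r̄m = 1.4500%
Cov = Σ(rp − r̄p)(rm − r̄m) / 4 = 2.5125
Var(rm) = Σ(rm − r̄m)² / 4 = 0.9675
β = Cov / Var = 2.5125 / 0.9675 = 2.5969

2.60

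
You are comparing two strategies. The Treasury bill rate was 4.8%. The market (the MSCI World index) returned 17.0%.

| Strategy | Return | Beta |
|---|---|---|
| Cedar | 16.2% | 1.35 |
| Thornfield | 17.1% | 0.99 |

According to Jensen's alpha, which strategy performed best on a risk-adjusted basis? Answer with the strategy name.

Cedar: α = 16.2% − [4.8% + 1.35 × (17.0% − 4.8%)] = -5.070
Thornfield: α = 17.1% − [4.8% + 0.99 × (17.0% − 4.8%)] = 0.222
Highest: Thornfield (0.222).

Thornfield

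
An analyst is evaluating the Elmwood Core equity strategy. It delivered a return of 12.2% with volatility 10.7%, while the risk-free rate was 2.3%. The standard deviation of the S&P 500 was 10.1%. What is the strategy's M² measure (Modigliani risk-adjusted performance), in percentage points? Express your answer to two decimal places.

Sharpe = (Rp − Rf) / σp = (12.2% − 2.3%) / 10.7% = 0.9252
M² = Rf + Sharpe × σm = 2.3% + 0.9252 × 10.1% = 11.6445%

11.64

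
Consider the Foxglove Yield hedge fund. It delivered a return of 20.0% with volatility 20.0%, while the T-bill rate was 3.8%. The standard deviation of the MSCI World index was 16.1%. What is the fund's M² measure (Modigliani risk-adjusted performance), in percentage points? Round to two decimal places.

Sharpe = (Rp − Rf) / σp = (20.0% − 3.8%) / 20.0% = 0.8100
M² = Rf + Sharpe × σm = 3.8% + 0.8100 × 16.1% = 16.8410%

16.84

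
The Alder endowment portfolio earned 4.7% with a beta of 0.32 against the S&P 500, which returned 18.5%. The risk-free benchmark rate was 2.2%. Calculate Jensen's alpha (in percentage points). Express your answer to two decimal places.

-2.72

CAPM expected return = Rf + β(Rm − Rf) = 2.2% + 0.32 × (18.5% − 2.2%) = 2.2 + 0.32 × 16.30 = 7.4160%
Jensen's α = Rp − E[R] = 4.7% − 7.4160% = -2.7160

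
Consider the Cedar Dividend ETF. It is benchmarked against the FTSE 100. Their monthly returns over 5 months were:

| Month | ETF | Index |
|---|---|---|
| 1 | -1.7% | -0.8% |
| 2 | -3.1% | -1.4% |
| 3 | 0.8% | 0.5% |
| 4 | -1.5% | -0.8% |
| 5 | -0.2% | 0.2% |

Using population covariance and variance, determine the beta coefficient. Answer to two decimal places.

r̄p = -1.1400%,  r̄m = -0.4600%
Cov = Σ(rp − r̄p)(rm − r̄m) / 5 = 0.9276
Var(rm) = Σ(rm − r̄m)² / 5 = 0.4944
β = Cov / Var = 0.9276 / 0.4944 = 1.8762

1.88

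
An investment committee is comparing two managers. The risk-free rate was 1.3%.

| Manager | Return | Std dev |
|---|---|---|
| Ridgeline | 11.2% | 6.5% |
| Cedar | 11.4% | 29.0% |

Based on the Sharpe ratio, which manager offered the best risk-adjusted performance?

Ridgeline: Sharpe ratio = (11.2% − 1.3%) / 6.5% = 1.523
Cedar: Sharpe ratio = (11.4% − 1.3%) / 29.0% = 0.348
Highest: Ridgeline (1.523).

Ridgeline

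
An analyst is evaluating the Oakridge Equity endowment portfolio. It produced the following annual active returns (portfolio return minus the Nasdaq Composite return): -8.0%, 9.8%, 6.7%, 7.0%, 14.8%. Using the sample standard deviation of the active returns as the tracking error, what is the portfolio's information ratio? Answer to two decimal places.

r̄ = (-8 + 9.8 + 6.7 + 7 + 14.8) / 5 = 30.30 / 5 = 6.0600%
Sample σ = √[Σ(r − r̄)² / 4] = √[289.3520 / 4] = √72.3380 = 8.5052%
IR = r̄ / tracking error = 6.0600 / 8.5052 = 0.7125

0.71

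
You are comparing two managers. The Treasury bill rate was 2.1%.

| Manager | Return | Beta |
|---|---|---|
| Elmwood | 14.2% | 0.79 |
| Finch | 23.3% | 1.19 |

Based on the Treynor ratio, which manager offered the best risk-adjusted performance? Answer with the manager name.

Elmwood: Treynor = (14.2% − 2.1%) / 0.79 = 15.316
Finch: Treynor = (23.3% − 2.1%) / 1.19 = 17.815
Highest: Finch (17.815).

Finch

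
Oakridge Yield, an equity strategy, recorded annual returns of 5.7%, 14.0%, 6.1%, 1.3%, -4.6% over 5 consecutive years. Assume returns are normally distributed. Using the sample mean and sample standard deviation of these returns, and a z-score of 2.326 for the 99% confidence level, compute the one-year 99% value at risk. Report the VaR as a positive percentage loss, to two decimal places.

Mean return r̄ = 22.50 / 5 = 4.5000%
Sample σ = √[Σ(r − r̄)² / 4] = √[187.3000 / 4] = √46.8250 = 6.8429%
VaR = −(r̄ − z·σ) = −(4.5000 − 2.326 × 6.8429) = −(-11.4166) = 11.4166%

11.42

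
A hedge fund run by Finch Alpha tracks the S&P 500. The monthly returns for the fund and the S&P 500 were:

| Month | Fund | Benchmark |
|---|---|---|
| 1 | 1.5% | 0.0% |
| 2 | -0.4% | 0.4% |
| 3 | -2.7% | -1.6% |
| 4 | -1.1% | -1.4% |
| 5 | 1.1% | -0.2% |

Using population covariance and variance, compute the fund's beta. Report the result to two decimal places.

1.45

r̄p = -0.3200%,  r̄m = -0.5600%
Cov = Σ(rp − r̄p)(rm − r̄m) / 5 = 0.9168
Var(rm) = Σ(rm − r̄m)² / 5 = 0.6304
β = Cov / Var = 0.9168 / 0.6304 = 1.4543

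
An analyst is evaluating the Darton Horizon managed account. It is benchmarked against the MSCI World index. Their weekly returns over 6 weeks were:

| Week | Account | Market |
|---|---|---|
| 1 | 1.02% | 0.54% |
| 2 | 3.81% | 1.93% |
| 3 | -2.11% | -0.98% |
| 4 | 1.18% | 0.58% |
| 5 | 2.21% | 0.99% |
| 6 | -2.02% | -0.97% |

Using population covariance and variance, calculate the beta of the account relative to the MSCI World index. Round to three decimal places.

2.056

r̄p = 0.6817%,  r̄m = 0.3483%
Cov = Σ(rp − r̄p)(rm − r̄m) / 6 = 2.2298
Var(rm) = Σ(rm − r̄m)² / 6 = 1.0844
β = Cov / Var = 2.2298 / 1.0844 = 2.0563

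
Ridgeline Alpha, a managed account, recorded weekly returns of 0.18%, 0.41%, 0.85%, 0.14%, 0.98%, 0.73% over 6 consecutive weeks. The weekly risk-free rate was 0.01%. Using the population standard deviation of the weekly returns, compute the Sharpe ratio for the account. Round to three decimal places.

r̄ = (0.18 + 0.41 + 0.85 + 0.14 + 0.98 + 0.73) / 6 = 3.290 / 6 = 0.5483%
Population std dev = √[0.6319 / 6] = 0.3245%
Sharpe = (r̄ − rf) / σ = (0.5483 − 0.01) / 0.3245 = 0.5383 / 0.3245 = 1.6589

1.659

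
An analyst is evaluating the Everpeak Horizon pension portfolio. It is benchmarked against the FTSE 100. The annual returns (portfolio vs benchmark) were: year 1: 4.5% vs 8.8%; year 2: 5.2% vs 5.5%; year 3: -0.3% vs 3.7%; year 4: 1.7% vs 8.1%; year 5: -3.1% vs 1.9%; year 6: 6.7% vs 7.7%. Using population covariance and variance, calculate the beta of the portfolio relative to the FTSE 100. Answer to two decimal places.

r̄p = 2.4500%,  r̄m = 5.9500%
Cov = Σ(rp − r̄p)(rm − r̄m) / 6 = 6.5158
Var(rm) = Σ(rm − r̄m)² / 6 = 6.2458
β = Cov / Var = 6.5158 / 6.2458 = 1.0432

1.04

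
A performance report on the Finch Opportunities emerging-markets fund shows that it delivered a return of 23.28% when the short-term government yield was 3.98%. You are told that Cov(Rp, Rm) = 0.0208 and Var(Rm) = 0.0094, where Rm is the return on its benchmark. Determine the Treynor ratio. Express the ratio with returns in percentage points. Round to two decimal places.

β = Cov / Var = 0.0208 / 0.0094 = 2.2128
Treynor = (Rp − Rf) / β = (23.28% − 3.98%) / 2.2128 = 19.30 / 2.2128 = 8.7220

8.72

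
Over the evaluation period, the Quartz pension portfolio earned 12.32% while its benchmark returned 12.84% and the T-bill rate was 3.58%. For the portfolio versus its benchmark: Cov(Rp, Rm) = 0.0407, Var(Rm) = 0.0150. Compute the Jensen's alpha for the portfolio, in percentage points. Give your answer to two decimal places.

β = Cov / Var = 0.0407 / 0.0150 = 2.7133
E[R] = Rf + β(Rm − Rf) = 3.58% + 2.7133 × (12.84% − 3.58%) = 28.7052%
α = Rp − E[R] = 12.32% − 28.7052% = -16.3852

-16.39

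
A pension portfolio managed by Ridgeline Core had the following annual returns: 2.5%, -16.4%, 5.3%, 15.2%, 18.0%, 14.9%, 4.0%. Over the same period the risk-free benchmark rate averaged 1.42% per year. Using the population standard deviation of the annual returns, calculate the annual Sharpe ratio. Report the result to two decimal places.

r̄ = (2.5 − 16.4 + 5.3 + 15.2 + 18 + 14.9 + 4) / 7 = 6.2143%
Σ(r − r̄)² = 826.0286; population σ = √(826.0286/7) = 10.8630%
Sharpe = (r̄ − rf) / σ = (6.2143 − 1.42) / 10.8630 = 4.7943 / 10.8630 = 0.4413

0.44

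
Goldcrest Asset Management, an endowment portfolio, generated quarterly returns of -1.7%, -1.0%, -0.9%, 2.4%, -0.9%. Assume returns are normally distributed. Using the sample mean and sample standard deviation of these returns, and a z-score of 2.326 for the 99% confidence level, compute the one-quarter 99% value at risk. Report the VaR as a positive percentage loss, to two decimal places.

4.17

Mean return μ = -2.10 / 5 = -0.4200%
Sample σ = √[Σ(r − μ)² / 4] = √[10.3880 / 4] = √2.5970 = 1.6115%
VaR = −(μ − z·σ) = −(-0.4200 − 2.326 × 1.6115) = −(-4.1683) = 4.1683%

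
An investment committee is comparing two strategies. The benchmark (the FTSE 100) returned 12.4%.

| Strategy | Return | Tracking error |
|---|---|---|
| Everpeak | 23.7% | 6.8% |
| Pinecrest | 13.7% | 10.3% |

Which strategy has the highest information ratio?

Everpeak

Everpeak: IR = (23.7% − 12.4%) / 6.8% = 1.662
Pinecrest: IR = (13.7% − 12.4%) / 10.3% = 0.126
Highest: Everpeak (1.662).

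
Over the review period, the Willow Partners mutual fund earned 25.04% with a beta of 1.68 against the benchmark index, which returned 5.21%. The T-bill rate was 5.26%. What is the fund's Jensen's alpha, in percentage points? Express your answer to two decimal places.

CAPM expected return = Rf + β(Rm − Rf) = 5.26% + 1.68 × (5.21% − 5.26%) = 5.26 + 1.68 × -0.05 = 5.1760%
Jensen's α = Rp − E[R] = 25.04% − 5.1760% = 19.8640

19.86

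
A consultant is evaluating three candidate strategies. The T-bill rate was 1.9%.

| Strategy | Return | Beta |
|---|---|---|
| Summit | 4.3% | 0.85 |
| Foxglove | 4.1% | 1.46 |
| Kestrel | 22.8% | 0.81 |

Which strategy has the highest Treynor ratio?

Kestrel

Summit: Treynor = (4.3% − 1.9%) / 0.85 = 2.824
Foxglove: Treynor = (4.1% − 1.9%) / 1.46 = 1.507
Kestrel: Treynor = (22.8% − 1.9%) / 0.81 = 25.802
Highest: Kestrel (25.802).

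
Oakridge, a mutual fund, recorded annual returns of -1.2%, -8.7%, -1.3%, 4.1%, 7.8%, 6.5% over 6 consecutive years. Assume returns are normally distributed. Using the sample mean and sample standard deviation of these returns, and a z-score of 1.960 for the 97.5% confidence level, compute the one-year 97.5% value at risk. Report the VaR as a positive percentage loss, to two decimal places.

μ = (-1.2 − 8.7 − 1.3 + 4.1 + 7.8 + 6.5) / 6 = 7.20 / 6 = 1.2000%
Σ(r − μ)² = 190.0800; sample σ = √(190.0800/5) = 6.1657%
VaR = −(μ − z·σ) = −(1.2000 − 1.960 × 6.1657) = −(-10.8848) = 10.8848%

10.88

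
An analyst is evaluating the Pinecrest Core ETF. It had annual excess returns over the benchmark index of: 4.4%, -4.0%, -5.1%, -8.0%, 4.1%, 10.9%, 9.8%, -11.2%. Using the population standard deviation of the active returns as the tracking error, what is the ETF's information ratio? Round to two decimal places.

0.01

Mean return μ = 0.90 / 8 = 0.1125%
Σ(r − μ)² = 482.3688; population σ = √(482.3688/8) = 7.7651%
IR = μ / tracking error = 0.1125 / 7.7651 = 0.0145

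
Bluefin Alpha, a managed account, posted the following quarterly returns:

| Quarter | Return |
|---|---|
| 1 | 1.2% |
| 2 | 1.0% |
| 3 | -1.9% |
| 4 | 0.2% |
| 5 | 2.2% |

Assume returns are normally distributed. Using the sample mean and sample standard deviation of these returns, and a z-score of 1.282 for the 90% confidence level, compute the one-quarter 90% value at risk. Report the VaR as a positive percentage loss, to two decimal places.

r̄ = (1.2 + 1 − 1.9 + 0.2 + 2.2) / 5 = 2.70 / 5 = 0.5400%
Σ(r − r̄)² = 9.4720; sample σ = √(9.4720/4) = 1.5388%
VaR = −(r̄ − z·σ) = −(0.5400 − 1.282 × 1.5388) = −(-1.4327) = 1.4327%

1.43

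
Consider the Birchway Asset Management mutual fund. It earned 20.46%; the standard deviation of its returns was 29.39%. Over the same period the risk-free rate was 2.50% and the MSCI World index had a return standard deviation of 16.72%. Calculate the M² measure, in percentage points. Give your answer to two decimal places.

12.72

Sharpe = (Rp − Rf) / σp = (20.46% − 2.50%) / 29.39% = 0.6111
M² = Rf + Sharpe × σm = 2.50% + 0.6111 × 16.72% = 12.7176%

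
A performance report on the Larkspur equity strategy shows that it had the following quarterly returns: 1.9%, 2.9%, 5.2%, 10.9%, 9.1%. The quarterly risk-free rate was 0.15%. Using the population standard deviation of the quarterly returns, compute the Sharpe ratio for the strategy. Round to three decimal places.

Mean return μ = 30.00 / 5 = 6.0000%
Population std dev = √[60.6800 / 5] = 3.4837%
Sharpe = (μ − rf) / σ = (6.0000 − 0.15) / 3.4837 = 5.8500 / 3.4837 = 1.6792

1.679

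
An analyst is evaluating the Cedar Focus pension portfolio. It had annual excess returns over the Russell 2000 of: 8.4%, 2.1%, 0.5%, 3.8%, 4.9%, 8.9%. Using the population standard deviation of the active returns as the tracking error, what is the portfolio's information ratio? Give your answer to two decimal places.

μ = (8.4 + 2.1 + 0.5 + 3.8 + 4.9 + 8.9) / 6 = 28.60 / 6 = 4.7667%
Population σ = √[Σ(r − μ)² / 6] = √[56.5533 / 6] = √9.4256 = 3.0701%
IR = μ / tracking error = 4.7667 / 3.0701 = 1.5526

1.55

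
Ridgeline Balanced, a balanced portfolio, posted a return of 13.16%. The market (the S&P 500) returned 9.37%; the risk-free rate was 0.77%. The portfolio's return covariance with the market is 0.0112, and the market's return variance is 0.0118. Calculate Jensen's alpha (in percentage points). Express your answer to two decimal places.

β = Cov / Var = 0.0112 / 0.0118 = 0.9492
E[R] = Rf + β(Rm − Rf) = 0.77% + 0.9492 × (9.37% − 0.77%) = 8.9331%
α = Rp − E[R] = 13.16% − 8.9331% = 4.2269

4.23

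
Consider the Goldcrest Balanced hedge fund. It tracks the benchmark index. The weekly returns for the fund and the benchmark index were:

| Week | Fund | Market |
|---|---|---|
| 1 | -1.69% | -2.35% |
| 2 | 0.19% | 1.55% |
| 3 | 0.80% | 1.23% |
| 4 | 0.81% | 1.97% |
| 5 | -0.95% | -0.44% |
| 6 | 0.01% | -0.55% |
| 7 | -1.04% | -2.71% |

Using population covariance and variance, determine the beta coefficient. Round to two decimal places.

r̄p = -0.2671%,  r̄m = -0.1857%
Cov = Σ(rp − r̄p)(rm − r̄m) / 7 = 1.3899
Var(rm) = Σ(rm − r̄m)² / 7 = 2.9882
β = Cov / Var = 1.3899 / 2.9882 = 0.4651

0.47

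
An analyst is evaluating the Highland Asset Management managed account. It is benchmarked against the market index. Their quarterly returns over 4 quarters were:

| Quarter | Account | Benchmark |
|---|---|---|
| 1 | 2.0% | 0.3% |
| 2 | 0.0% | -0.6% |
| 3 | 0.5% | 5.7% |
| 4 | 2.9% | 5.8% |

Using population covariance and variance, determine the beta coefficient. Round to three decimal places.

0.146

r̄p = 1.3500%,  r̄m = 2.8000%
Cov = Σ(rp − r̄p)(rm − r̄m) / 4 = 1.2875
Var(rm) = Σ(rm − r̄m)² / 4 = 8.8050
β = Cov / Var = 1.2875 / 8.8050 = 0.1462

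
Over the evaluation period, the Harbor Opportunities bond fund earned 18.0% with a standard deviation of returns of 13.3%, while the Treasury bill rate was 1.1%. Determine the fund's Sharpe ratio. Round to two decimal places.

Sharpe = (Rp − Rf) / σp = (18.0% − 1.1%) / 13.3% = 16.90% / 13.3% = 1.2707

1.27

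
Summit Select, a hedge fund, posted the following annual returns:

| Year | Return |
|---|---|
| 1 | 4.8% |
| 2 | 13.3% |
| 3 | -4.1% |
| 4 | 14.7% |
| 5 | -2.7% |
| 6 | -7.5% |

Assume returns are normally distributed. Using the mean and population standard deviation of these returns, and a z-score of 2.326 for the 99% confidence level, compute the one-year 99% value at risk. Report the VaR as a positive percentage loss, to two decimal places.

Mean return r̄ = 18.50 / 6 = 3.0833%
Σ(r − r̄)² = (4.8 − 3.0833)² + (13.3 − 3.0833)² + … = 439.3283
σ = √[439.3283 / 6] = 8.5569%
VaR = −(r̄ − z·σ) = −(3.0833 − 2.326 × 8.5569) = −(-16.8200) = 16.8200%

16.82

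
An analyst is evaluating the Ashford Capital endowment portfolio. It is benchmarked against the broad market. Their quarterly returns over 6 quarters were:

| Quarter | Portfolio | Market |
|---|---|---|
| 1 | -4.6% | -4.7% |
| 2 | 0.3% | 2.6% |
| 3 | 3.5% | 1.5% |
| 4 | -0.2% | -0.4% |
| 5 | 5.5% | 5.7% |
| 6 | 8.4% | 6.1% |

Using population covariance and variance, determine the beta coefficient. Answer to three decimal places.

r̄p = 2.1500%,  r̄m = 1.8000%
Cov = Σ(rp − r̄p)(rm − r̄m) / 6 = 14.5167
Var(rm) = Σ(rm − r̄m)² / 6 = 13.5867
β = Cov / Var = 14.5167 / 13.5867 = 1.0684

1.068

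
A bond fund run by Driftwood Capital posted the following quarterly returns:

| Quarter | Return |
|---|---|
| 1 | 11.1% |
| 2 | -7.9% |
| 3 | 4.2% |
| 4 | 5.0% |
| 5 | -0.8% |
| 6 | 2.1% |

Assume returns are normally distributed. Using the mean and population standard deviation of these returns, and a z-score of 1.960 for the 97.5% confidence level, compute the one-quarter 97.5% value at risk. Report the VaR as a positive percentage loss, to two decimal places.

9.09

μ = (11.1 − 7.9 + 4.2 + 5 − 0.8 + 2.1) / 6 = 2.2833%
Population std dev = √[202.0283 / 6] = 5.8027%
VaR = −(μ − z·σ) = −(2.2833 − 1.960 × 5.8027) = −(-9.0900) = 9.0900%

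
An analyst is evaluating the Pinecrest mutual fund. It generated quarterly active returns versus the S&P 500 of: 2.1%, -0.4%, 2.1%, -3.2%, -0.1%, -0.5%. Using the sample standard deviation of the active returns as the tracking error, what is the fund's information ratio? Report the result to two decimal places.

μ = (2.1 − 0.4 + 2.1 − 3.2 − 0.1 − 0.5) / 6 = 0.0000%
Sample std dev = √[19.4800 / 5] = 1.9738%
IR = μ / tracking error = 0.0000 / 1.9738 = 0.0000

0.00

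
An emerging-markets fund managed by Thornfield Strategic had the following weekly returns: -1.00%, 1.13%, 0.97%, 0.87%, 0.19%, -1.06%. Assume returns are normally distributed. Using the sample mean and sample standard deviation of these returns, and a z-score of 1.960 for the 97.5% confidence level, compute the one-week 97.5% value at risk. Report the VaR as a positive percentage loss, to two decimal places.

1.76

r̄ = (-1 + 1.13 + 0.97 + 0.87 + 0.19 − 1.06) / 6 = 1.100 / 6 = 0.1833%
Σ(r − r̄)² = (-1 − 0.1833)² + (1.13 − 0.1833)² + (0.97 − 0.1833)² + … = 4.9327
σ = √[4.9327 / 5] = 0.9932%
VaR = −(r̄ − z·σ) = −(0.1833 − 1.960 × 0.9932) = −(-1.7634) = 1.7634%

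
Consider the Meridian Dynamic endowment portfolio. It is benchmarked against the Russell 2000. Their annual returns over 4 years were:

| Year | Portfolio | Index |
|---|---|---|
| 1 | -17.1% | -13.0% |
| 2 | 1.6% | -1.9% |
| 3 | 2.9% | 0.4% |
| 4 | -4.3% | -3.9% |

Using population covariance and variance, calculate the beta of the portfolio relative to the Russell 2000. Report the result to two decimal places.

1.54

r̄p = -4.2250%,  r̄m = -4.6000%
Cov = Σ(rp − r̄p)(rm − r̄m) / 4 = 39.8625
Var(rm) = Σ(rm − r̄m)² / 4 = 25.8350
β = Cov / Var = 39.8625 / 25.8350 = 1.5430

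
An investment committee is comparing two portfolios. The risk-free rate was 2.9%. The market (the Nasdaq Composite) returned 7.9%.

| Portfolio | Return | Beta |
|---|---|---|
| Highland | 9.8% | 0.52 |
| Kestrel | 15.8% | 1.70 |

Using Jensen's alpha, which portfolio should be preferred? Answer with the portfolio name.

Kestrel

Highland: α = 9.8% − [2.9% + 0.52 × (7.9% − 2.9%)] = 4.300
Kestrel: α = 15.8% − [2.9% + 1.70 × (7.9% − 2.9%)] = 4.400
Highest: Kestrel (4.400).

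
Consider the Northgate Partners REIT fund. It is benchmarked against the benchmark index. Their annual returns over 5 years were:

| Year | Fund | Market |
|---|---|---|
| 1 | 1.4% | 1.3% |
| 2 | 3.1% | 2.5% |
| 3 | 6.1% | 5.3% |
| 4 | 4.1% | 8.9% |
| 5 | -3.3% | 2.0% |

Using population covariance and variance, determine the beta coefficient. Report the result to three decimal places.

r̄p = 2.2800%,  r̄m = 4.0000%
Cov = Σ(rp − r̄p)(rm − r̄m) / 5 = 5.2380
Var(rm) = Σ(rm − r̄m)² / 5 = 7.8480
β = Cov / Var = 5.2380 / 7.8480 = 0.6674

0.667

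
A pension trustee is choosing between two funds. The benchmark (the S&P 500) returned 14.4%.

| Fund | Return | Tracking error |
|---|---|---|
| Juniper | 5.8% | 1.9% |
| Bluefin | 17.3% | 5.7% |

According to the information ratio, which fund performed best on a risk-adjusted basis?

Bluefin

Juniper: IR = (5.8% − 14.4%) / 1.9% = -4.526
Bluefin: IR = (17.3% − 14.4%) / 5.7% = 0.509
Highest: Bluefin (0.509).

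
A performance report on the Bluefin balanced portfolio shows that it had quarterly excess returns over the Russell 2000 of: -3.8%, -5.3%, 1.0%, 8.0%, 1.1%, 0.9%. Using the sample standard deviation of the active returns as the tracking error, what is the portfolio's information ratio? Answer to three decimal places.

0.068

Mean return r̄ = 1.90 / 6 = 0.3167%
Sample std dev = √[108.9483 / 5] = 4.6679%
IR = r̄ / tracking error = 0.3167 / 4.6679 = 0.0678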